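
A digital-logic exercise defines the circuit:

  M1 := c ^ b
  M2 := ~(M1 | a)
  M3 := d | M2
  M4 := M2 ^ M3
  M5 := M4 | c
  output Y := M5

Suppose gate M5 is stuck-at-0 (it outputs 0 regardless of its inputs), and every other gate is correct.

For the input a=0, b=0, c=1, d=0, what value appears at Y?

0

Propagate with M5 forced: M1=1, M2=0, M3=0, M4=0, M5=0 [stuck-at-0].
So Y = 0. (Without the fault it would be 1.)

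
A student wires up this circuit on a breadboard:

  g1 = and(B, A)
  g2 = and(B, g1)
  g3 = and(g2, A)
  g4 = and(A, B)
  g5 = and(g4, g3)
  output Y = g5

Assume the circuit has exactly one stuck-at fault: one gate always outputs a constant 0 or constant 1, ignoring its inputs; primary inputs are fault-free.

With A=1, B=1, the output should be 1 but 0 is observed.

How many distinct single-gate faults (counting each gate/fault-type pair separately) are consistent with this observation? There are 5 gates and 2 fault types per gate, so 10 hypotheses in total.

Fault-free: g1=1, g2=1, g3=1, g4=1, g5=1 → 1. Observed 0.
  g1 stuck-at-0: output 0 ✓
  g1 stuck-at-1: output 1 ✗
  g2 stuck-at-0: output 0 ✓
  g2 stuck-at-1: output 1 ✗
  g3 stuck-at-0: output 0 ✓
  g3 stuck-at-1: output 1 ✗
  g4 stuck-at-0: output 0 ✓
  g4 stuck-at-1: output 1 ✗
  g5 stuck-at-0: output 0 ✓
  g5 stuck-at-1: output 1 ✗
Consistent faults: {g1 stuck-at-0, g2 stuck-at-0, g3 stuck-at-0, g4 stuck-at-0, g5 stuck-at-0} — 5 in all.

5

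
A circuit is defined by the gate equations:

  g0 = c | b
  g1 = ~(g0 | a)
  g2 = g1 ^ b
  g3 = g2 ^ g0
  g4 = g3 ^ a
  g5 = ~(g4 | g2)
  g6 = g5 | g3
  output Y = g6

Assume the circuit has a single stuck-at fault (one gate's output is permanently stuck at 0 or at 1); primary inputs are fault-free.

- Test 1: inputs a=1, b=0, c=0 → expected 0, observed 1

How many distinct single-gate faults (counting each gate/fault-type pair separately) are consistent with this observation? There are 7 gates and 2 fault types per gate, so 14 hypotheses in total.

Fault-free: g0=0, g1=0, g2=0, g3=0, g4=1, g5=0, g6=0 → 0. Observed 1.
  g0 stuck-at-0: output 0 ✗
  g0 stuck-at-1: output 1 ✓
  g1 stuck-at-0: output 0 ✗
  g1 stuck-at-1: output 1 ✓
  g2 stuck-at-0: output 0 ✗
  g2 stuck-at-1: output 1 ✓
  g3 stuck-at-0: output 0 ✗
  g3 stuck-at-1: output 1 ✓
  g4 stuck-at-0: output 1 ✓
  g4 stuck-at-1: output 0 ✗
  g5 stuck-at-0: output 0 ✗
  g5 stuck-at-1: output 1 ✓
  g6 stuck-at-0: output 0 ✗
  g6 stuck-at-1: output 1 ✓
Consistent faults: {g0 stuck-at-1, g1 stuck-at-1, g2 stuck-at-1, g3 stuck-at-1, g4 stuck-at-0, g5 stuck-at-1, g6 stuck-at-1} — 7 in all.

7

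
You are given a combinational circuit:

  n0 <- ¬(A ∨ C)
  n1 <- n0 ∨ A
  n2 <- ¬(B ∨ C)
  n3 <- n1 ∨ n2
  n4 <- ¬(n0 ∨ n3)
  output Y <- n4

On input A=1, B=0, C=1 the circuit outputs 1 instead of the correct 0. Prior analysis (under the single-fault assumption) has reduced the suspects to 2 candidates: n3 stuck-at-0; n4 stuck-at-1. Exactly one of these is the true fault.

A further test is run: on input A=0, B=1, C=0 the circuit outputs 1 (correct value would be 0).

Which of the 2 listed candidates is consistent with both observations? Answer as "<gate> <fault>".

Evaluate each candidate on input A=0, B=1, C=0:
  n3 stuck-at-0: n0=1, n1=1, n2=0, n3=0 [stuck-at-0], n4=0 → 0 — eliminated
  n4 stuck-at-1: n0=1, n1=1, n2=0, n3=1, n4=1 [stuck-at-1] → 1 — matches
Only n4 stuck-at-1 reproduces the observed 1.

n4 stuck-at-1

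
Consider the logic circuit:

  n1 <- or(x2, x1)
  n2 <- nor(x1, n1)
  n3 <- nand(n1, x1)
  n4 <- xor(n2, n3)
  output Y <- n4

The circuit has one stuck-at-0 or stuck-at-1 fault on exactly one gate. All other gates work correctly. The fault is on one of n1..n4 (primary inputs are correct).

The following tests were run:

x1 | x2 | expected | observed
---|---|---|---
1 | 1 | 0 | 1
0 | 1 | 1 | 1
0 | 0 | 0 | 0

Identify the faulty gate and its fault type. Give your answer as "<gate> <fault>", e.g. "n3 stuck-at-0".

n3 stuck-at-1

Fault-free values for test 1 (x1=1, x2=1): n1=1, n2=0, n3=0, n4=0, giving Y=0. Observed 1.
Test 1: faults giving observed 1 are {n1 stuck-at-0, n2 stuck-at-1, n3 stuck-at-1, n4 stuck-at-1}.
Test 2 (x1=0, x2=1): fault-free n1=1, n2=0, n3=1, n4=1 → 1; observed 1. Eliminates n1 stuck-at-0, n2 stuck-at-1.
Test 3 (x1=0, x2=0): fault-free n1=0, n2=1, n3=1, n4=0 → 0; observed 0. Eliminates n4 stuck-at-1.
Only n3 stuck-at-1 is consistent with every test.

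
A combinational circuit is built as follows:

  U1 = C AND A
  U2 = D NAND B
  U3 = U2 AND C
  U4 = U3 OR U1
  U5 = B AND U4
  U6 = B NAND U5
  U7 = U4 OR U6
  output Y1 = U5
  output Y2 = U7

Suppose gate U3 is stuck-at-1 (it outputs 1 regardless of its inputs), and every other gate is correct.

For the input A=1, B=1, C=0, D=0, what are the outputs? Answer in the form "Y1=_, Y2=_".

Y1=1, Y2=1

Propagate with U3 forced: U1=0, U2=1, U3=1 [stuck-at-1], U4=1, U5=1, U6=0, U7=1.
So the outputs are Y1=1, Y2=1. (Without the fault they would be Y1=0, Y2=1.)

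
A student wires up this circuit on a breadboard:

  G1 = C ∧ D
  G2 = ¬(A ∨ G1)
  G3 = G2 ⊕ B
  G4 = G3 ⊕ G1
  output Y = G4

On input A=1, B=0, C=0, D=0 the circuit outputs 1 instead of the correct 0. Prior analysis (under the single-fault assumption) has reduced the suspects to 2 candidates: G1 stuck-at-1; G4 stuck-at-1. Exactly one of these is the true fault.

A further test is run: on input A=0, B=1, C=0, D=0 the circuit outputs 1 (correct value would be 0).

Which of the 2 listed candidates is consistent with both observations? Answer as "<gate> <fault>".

Evaluate each candidate on input A=0, B=1, C=0, D=0:
  G1 stuck-at-1: G1=1 [stuck-at-1], G2=0, G3=1, G4=0 → 0 — eliminated
  G4 stuck-at-1: G1=0, G2=1, G3=0, G4=1 [stuck-at-1] → 1 — matches
Only G4 stuck-at-1 reproduces the observed 1.

G4 stuck-at-1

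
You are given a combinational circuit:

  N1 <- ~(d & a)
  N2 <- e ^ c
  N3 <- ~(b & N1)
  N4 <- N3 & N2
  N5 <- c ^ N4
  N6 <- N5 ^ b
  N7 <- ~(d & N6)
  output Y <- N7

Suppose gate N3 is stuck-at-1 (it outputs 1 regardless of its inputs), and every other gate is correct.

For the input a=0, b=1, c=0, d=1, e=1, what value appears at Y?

1

Propagate with N3 forced: N1=1, N2=1, N3=1 [stuck-at-1], N4=1, N5=1, N6=0, N7=1.
So Y = 1. (Without the fault it would be 0.)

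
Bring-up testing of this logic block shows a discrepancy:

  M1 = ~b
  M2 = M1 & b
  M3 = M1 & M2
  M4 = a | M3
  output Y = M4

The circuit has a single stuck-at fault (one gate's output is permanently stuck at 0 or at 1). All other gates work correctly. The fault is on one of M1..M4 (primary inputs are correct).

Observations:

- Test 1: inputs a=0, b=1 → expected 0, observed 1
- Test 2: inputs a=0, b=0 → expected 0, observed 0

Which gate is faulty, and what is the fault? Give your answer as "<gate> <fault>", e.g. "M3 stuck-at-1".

Fault-free values for test 1 (a=0, b=1): M1=0, M2=0, M3=0, M4=0, giving Y=0. Observed 1.
Test 1: faults giving observed 1 are {M1 stuck-at-1, M3 stuck-at-1, M4 stuck-at-1}.
Test 2 (a=0, b=0): fault-free M1=1, M2=0, M3=0, M4=0 → 0; observed 0. Eliminates M3 stuck-at-1, M4 stuck-at-1.
Only M1 stuck-at-1 is consistent with every test.

M1 stuck-at-1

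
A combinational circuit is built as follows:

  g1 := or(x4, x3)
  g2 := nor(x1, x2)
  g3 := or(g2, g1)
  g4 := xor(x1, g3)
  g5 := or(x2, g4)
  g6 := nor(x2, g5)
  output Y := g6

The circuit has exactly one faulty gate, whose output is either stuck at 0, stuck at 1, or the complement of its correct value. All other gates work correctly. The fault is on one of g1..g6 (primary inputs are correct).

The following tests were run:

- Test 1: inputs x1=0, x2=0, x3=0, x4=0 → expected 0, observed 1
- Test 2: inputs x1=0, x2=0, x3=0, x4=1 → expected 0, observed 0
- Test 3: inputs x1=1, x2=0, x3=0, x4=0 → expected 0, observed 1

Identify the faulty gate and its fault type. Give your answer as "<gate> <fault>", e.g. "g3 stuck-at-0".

g2 inverted output

Fault-free values for test 1 (x1=0, x2=0, x3=0, x4=0): g1=0, g2=1, g3=1, g4=1, g5=1, g6=0, giving Y=0. Observed 1.
Test 1: faults giving observed 1 are {g2 stuck-at-0, g2 inverted output, g3 stuck-at-0, g3 inverted output, g4 stuck-at-0, g4 inverted output, g5 stuck-at-0, g5 inverted output, g6 stuck-at-1, g6 inverted output}.
Test 2 (x1=0, x2=0, x3=0, x4=1): fault-free g1=1, g2=1, g3=1, g4=1, g5=1, g6=0 → 0; observed 0. Eliminates g3 stuck-at-0, g3 inverted output, g4 stuck-at-0, g4 inverted output, g5 stuck-at-0, g5 inverted output, g6 stuck-at-1, g6 inverted output.
Test 3 (x1=1, x2=0, x3=0, x4=0): fault-free g1=0, g2=0, g3=0, g4=1, g5=1, g6=0 → 0; observed 1. Eliminates g2 stuck-at-0.
Only g2 inverted output is consistent with every test.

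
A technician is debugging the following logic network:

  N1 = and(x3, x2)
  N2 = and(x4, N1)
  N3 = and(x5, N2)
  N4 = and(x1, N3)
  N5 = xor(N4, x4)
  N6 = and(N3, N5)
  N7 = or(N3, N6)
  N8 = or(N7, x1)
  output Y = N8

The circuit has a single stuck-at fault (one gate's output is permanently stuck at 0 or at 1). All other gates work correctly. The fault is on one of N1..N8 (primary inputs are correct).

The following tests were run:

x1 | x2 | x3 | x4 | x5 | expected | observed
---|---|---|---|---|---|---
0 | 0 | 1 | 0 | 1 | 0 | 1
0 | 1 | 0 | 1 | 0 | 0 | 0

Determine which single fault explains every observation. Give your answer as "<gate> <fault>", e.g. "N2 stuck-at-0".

Fault-free values for test 1 (x1=0, x2=0, x3=1, x4=0, x5=1): N1=0, N2=0, N3=0, N4=0, N5=0, N6=0, N7=0, N8=0, giving Y=0. Observed 1.
Test 1: faults giving observed 1 are {N2 stuck-at-1, N3 stuck-at-1, N6 stuck-at-1, N7 stuck-at-1, N8 stuck-at-1}.
Test 2 (x1=0, x2=1, x3=0, x4=1, x5=0): fault-free N1=0, N2=0, N3=0, N4=0, N5=1, N6=0, N7=0, N8=0 → 0; observed 0. Eliminates N3 stuck-at-1, N6 stuck-at-1, N7 stuck-at-1, N8 stuck-at-1.
Only N2 stuck-at-1 is consistent with every test.

N2 stuck-at-1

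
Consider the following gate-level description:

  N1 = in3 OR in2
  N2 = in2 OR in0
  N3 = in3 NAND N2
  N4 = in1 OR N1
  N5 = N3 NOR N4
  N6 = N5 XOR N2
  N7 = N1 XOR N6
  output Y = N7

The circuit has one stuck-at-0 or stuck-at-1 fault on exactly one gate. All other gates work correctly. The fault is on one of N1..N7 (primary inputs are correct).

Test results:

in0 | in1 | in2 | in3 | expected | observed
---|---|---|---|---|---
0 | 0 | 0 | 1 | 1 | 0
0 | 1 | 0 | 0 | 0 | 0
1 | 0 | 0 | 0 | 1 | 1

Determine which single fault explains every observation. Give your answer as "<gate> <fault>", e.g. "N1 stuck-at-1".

N1 stuck-at-0

Fault-free values for test 1 (in0=0, in1=0, in2=0, in3=1): N1=1, N2=0, N3=1, N4=1, N5=0, N6=0, N7=1, giving Y=1. Observed 0.
Test 1: faults giving observed 0 are {N1 stuck-at-0, N2 stuck-at-1, N5 stuck-at-1, N6 stuck-at-1, N7 stuck-at-0}.
Test 2 (in0=0, in1=1, in2=0, in3=0): fault-free N1=0, N2=0, N3=1, N4=1, N5=0, N6=0, N7=0 → 0; observed 0. Eliminates N2 stuck-at-1, N5 stuck-at-1, N6 stuck-at-1.
Test 3 (in0=1, in1=0, in2=0, in3=0): fault-free N1=0, N2=1, N3=1, N4=0, N5=0, N6=1, N7=1 → 1; observed 1. Eliminates N7 stuck-at-0.
Only N1 stuck-at-0 is consistent with every test.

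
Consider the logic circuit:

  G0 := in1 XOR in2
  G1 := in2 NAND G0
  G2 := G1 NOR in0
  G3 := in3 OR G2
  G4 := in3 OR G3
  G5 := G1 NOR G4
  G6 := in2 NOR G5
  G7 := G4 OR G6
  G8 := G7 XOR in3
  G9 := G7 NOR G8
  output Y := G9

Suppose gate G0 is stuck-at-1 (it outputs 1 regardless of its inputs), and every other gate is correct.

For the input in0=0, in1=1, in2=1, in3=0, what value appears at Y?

0

Propagate with G0 forced: G0=1 [stuck-at-1], G1=0, G2=1, G3=1, G4=1, G5=0, G6=0, G7=1, G8=1, G9=0.
So Y = 0. (Without the fault it would be 1.)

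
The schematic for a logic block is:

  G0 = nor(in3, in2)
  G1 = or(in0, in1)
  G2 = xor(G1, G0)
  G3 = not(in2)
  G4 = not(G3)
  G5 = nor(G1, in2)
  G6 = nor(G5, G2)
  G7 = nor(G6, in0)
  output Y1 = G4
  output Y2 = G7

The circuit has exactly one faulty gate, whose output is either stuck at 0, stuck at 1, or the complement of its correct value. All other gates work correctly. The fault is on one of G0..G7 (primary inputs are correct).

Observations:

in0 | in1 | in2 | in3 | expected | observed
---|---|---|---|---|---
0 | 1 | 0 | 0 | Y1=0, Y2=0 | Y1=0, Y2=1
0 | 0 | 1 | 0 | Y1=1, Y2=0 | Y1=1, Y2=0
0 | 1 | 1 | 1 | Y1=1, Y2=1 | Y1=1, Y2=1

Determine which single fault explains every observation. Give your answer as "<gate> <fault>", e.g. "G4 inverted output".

G0 stuck-at-0

Fault-free values for test 1 (in0=0, in1=1, in2=0, in3=0): G0=1, G1=1, G2=0, G3=1, G4=0, G5=0, G6=1, G7=0, giving Y1=0, Y2=0. Observed Y1=0, Y2=1.
Test 1: faults giving observed Y1=0, Y2=1 are {G0 stuck-at-0, G0 inverted output, G1 stuck-at-0, G1 inverted output, G2 stuck-at-1, G2 inverted output, G5 stuck-at-1, G5 inverted output, G6 stuck-at-0, G6 inverted output, G7 stuck-at-1, G7 inverted output}.
Test 2 (in0=0, in1=0, in2=1, in3=0): fault-free G0=0, G1=0, G2=0, G3=0, G4=1, G5=0, G6=1, G7=0 → Y1=1, Y2=0; observed Y1=1, Y2=0. Eliminates G0 inverted output, G1 inverted output, G2 stuck-at-1, G2 inverted output, G5 stuck-at-1, G5 inverted output, G6 stuck-at-0, G6 inverted output, G7 stuck-at-1, G7 inverted output.
Test 3 (in0=0, in1=1, in2=1, in3=1): fault-free G0=0, G1=1, G2=1, G3=0, G4=1, G5=0, G6=0, G7=1 → Y1=1, Y2=1; observed Y1=1, Y2=1. Eliminates G1 stuck-at-0.
Only G0 stuck-at-0 is consistent with every test.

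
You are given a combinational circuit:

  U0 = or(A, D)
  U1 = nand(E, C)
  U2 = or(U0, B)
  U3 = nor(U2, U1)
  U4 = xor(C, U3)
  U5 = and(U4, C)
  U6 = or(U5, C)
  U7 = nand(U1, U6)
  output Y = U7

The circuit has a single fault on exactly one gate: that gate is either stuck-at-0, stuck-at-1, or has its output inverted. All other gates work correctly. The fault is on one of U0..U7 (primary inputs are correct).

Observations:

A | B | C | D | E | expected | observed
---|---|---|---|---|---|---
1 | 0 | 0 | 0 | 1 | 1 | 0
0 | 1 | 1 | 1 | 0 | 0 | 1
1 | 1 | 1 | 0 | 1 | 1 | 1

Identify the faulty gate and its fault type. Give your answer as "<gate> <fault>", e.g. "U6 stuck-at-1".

U6 inverted output

Fault-free values for test 1 (A=1, B=0, C=0, D=0, E=1): U0=1, U1=1, U2=1, U3=0, U4=0, U5=0, U6=0, U7=1, giving Y=1. Observed 0.
Test 1: faults giving observed 0 are {U5 stuck-at-1, U5 inverted output, U6 stuck-at-1, U6 inverted output, U7 stuck-at-0, U7 inverted output}.
Test 2 (A=0, B=1, C=1, D=1, E=0): fault-free U0=1, U1=1, U2=1, U3=0, U4=1, U5=1, U6=1, U7=0 → 0; observed 1. Eliminates U5 stuck-at-1, U5 inverted output, U6 stuck-at-1, U7 stuck-at-0.
Test 3 (A=1, B=1, C=1, D=0, E=1): fault-free U0=1, U1=0, U2=1, U3=0, U4=1, U5=1, U6=1, U7=1 → 1; observed 1. Eliminates U7 inverted output.
Only U6 inverted output is consistent with every test.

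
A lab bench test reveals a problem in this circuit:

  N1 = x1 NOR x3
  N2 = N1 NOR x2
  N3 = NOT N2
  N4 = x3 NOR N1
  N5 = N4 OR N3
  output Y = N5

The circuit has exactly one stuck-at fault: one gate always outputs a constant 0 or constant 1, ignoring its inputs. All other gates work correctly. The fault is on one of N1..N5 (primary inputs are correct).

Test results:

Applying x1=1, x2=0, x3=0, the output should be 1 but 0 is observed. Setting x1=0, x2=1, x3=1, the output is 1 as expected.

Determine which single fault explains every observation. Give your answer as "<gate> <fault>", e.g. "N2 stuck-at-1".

N4 stuck-at-0

Fault-free values for test 1 (x1=1, x2=0, x3=0): N1=0, N2=1, N3=0, N4=1, N5=1, giving Y=1. Observed 0.
Test 1: faults giving observed 0 are {N4 stuck-at-0, N5 stuck-at-0}.
Test 2 (x1=0, x2=1, x3=1): fault-free N1=0, N2=0, N3=1, N4=0, N5=1 → 1; observed 1. Eliminates N5 stuck-at-0.
Only N4 stuck-at-0 is consistent with every test.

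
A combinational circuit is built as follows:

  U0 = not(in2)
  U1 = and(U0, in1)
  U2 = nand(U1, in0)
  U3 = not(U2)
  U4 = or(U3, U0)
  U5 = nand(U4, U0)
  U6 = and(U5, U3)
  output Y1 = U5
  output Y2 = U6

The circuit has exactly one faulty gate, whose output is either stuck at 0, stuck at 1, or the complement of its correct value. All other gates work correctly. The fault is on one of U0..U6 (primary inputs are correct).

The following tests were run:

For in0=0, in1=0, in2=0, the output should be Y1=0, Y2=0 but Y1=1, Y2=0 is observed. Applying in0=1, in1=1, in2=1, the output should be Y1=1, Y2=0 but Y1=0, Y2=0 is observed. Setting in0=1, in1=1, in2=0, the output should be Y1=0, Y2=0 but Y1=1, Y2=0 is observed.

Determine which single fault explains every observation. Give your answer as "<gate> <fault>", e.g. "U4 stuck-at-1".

Fault-free values for test 1 (in0=0, in1=0, in2=0): U0=1, U1=0, U2=1, U3=0, U4=1, U5=0, U6=0, giving Y1=0, Y2=0. Observed Y1=1, Y2=0.
Test 1: faults giving observed Y1=1, Y2=0 are {U0 stuck-at-0, U0 inverted output, U4 stuck-at-0, U4 inverted output, U5 stuck-at-1, U5 inverted output}.
Test 2 (in0=1, in1=1, in2=1): fault-free U0=0, U1=0, U2=1, U3=0, U4=0, U5=1, U6=0 → Y1=1, Y2=0; observed Y1=0, Y2=0. Eliminates U0 stuck-at-0, U4 stuck-at-0, U4 inverted output, U5 stuck-at-1.
Test 3 (in0=1, in1=1, in2=0): fault-free U0=1, U1=1, U2=0, U3=1, U4=1, U5=0, U6=0 → Y1=0, Y2=0; observed Y1=1, Y2=0. Eliminates U5 inverted output.
Only U0 inverted output is consistent with every test.

U0 inverted output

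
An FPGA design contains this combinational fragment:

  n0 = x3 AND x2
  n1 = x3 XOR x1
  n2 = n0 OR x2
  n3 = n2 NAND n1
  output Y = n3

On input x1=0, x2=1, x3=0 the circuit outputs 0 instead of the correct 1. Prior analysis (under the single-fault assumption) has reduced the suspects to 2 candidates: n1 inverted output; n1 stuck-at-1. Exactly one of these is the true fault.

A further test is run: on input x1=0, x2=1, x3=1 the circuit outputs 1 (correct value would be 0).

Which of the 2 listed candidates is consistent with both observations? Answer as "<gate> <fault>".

n1 inverted output

Evaluate each candidate on input x1=0, x2=1, x3=1:
  n1 inverted output: n0=1, n1=0 [inverted output], n2=1, n3=1 → 1 — matches
  n1 stuck-at-1: n0=1, n1=1 [stuck-at-1], n2=1, n3=0 → 0 — eliminated
Only n1 inverted output reproduces the observed 1.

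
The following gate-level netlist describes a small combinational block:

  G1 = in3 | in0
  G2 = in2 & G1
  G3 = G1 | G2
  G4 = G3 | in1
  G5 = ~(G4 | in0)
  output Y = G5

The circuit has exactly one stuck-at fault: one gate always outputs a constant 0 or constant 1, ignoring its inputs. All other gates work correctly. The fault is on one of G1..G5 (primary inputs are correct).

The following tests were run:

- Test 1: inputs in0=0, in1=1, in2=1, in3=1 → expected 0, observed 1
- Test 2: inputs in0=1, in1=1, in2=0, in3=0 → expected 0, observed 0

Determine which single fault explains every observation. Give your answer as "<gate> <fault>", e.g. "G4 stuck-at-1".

G4 stuck-at-0

Fault-free values for test 1 (in0=0, in1=1, in2=1, in3=1): G1=1, G2=1, G3=1, G4=1, G5=0, giving Y=0. Observed 1.
Test 1: faults giving observed 1 are {G4 stuck-at-0, G5 stuck-at-1}.
Test 2 (in0=1, in1=1, in2=0, in3=0): fault-free G1=1, G2=0, G3=1, G4=1, G5=0 → 0; observed 0. Eliminates G5 stuck-at-1.
Only G4 stuck-at-0 is consistent with every test.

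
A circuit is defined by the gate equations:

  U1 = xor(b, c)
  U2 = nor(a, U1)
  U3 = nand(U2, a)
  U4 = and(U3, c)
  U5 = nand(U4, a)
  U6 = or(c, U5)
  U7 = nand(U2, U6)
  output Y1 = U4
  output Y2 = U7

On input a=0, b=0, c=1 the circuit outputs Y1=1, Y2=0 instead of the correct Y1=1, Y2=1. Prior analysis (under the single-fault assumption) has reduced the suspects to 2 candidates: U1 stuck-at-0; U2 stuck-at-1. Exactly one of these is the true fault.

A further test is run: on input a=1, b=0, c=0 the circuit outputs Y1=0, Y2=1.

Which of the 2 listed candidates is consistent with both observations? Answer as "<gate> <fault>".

Evaluate each candidate on input a=1, b=0, c=0:
  U1 stuck-at-0: U1=0 [stuck-at-0], U2=0, U3=1, U4=0, U5=1, U6=1, U7=1 → Y1=0, Y2=1 — matches
  U2 stuck-at-1: U1=0, U2=1 [stuck-at-1], U3=0, U4=0, U5=1, U6=1, U7=0 → Y1=0, Y2=0 — eliminated
Only U1 stuck-at-0 reproduces the observed Y1=0, Y2=1.

U1 stuck-at-0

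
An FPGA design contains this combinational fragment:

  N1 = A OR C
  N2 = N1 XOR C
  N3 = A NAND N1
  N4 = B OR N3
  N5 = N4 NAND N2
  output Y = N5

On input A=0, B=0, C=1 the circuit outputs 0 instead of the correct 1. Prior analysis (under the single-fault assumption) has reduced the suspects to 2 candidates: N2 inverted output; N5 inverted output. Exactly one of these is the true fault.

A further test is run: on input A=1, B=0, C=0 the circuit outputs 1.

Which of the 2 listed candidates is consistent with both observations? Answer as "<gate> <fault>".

Evaluate each candidate on input A=1, B=0, C=0:
  N2 inverted output: N1=1, N2=0 [inverted output], N3=0, N4=0, N5=1 → 1 — matches
  N5 inverted output: N1=1, N2=1, N3=0, N4=0, N5=0 [inverted output] → 0 — eliminated
Only N2 inverted output reproduces the observed 1.

N2 inverted output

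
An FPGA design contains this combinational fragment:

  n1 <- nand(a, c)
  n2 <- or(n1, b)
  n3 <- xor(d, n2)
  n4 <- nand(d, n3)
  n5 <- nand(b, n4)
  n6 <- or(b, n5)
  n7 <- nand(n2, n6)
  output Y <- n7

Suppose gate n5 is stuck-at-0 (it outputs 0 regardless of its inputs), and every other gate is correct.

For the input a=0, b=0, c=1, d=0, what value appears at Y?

1

Propagate with n5 forced: n1=1, n2=1, n3=1, n4=1, n5=0 [stuck-at-0], n6=0, n7=1.
So Y = 1. (Without the fault it would be 0.)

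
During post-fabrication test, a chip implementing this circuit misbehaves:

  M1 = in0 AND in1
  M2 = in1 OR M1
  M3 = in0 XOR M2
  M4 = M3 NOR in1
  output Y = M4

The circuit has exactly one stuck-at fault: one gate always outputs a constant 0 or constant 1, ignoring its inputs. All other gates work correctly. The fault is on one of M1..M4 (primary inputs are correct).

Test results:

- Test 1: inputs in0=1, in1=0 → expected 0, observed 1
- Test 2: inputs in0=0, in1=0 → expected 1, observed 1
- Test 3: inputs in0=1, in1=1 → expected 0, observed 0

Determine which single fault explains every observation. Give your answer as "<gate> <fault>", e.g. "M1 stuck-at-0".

M3 stuck-at-0

Fault-free values for test 1 (in0=1, in1=0): M1=0, M2=0, M3=1, M4=0, giving Y=0. Observed 1.
Test 1: faults giving observed 1 are {M1 stuck-at-1, M2 stuck-at-1, M3 stuck-at-0, M4 stuck-at-1}.
Test 2 (in0=0, in1=0): fault-free M1=0, M2=0, M3=0, M4=1 → 1; observed 1. Eliminates M1 stuck-at-1, M2 stuck-at-1.
Test 3 (in0=1, in1=1): fault-free M1=1, M2=1, M3=0, M4=0 → 0; observed 0. Eliminates M4 stuck-at-1.
Only M3 stuck-at-0 is consistent with every test.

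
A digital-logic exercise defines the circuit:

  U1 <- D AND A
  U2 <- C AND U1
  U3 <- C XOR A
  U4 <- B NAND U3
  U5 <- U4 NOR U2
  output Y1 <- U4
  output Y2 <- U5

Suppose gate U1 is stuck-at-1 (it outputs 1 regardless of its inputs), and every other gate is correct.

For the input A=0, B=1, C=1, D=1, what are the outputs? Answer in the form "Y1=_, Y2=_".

Propagate with U1 forced: U1=1 [stuck-at-1], U2=1, U3=1, U4=0, U5=0.
So the outputs are Y1=0, Y2=0. (Without the fault they would be Y1=0, Y2=1.)

Y1=0, Y2=0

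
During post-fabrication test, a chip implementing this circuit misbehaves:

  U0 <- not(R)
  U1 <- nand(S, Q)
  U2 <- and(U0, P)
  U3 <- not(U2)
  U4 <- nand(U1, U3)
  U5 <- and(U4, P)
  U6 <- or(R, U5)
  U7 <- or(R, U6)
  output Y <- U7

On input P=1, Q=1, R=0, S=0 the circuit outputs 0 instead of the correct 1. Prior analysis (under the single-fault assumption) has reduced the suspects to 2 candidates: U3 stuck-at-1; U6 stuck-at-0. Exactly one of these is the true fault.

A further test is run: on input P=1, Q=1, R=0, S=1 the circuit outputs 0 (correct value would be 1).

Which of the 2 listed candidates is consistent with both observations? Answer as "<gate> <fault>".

U6 stuck-at-0

Evaluate each candidate on input P=1, Q=1, R=0, S=1:
  U3 stuck-at-1: U0=1, U1=0, U2=1, U3=1 [stuck-at-1], U4=1, U5=1, U6=1, U7=1 → 1 — eliminated
  U6 stuck-at-0: U0=1, U1=0, U2=1, U3=0, U4=1, U5=1, U6=0 [stuck-at-0], U7=0 → 0 — matches
Only U6 stuck-at-0 reproduces the observed 0.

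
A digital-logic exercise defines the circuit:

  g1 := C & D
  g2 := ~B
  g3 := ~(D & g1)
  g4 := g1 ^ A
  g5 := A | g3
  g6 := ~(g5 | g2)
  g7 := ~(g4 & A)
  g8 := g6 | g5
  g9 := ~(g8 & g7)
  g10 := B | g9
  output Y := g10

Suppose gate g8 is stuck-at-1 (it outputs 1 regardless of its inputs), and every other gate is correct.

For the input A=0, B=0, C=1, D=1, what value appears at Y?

0

Propagate with g8 forced: g1=1, g2=1, g3=0, g4=1, g5=0, g6=0, g7=1, g8=1 [stuck-at-1], g9=0, g10=0.
So Y = 0. (Without the fault it would be 1.)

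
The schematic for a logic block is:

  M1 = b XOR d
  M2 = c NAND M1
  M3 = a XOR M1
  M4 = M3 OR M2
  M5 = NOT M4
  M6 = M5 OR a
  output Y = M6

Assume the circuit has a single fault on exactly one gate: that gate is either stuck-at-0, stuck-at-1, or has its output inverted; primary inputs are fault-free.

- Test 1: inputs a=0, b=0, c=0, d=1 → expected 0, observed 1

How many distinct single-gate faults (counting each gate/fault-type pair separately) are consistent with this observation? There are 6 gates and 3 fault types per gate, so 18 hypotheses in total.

6

Fault-free: M1=1, M2=1, M3=1, M4=1, M5=0, M6=0 → 0. Observed 1.
  M1: none of the 3 fault types match ✗
  M2: none of the 3 fault types match ✗
  M3: none of the 3 fault types match ✗
  M4: stuck-at-0, inverted output ✓; others ✗
  M5: stuck-at-1, inverted output ✓; others ✗
  M6: stuck-at-1, inverted output ✓; others ✗
Consistent faults: {M4 stuck-at-0, M4 inverted output, M5 stuck-at-1, M5 inverted output, M6 stuck-at-1, M6 inverted output} — 6 in all.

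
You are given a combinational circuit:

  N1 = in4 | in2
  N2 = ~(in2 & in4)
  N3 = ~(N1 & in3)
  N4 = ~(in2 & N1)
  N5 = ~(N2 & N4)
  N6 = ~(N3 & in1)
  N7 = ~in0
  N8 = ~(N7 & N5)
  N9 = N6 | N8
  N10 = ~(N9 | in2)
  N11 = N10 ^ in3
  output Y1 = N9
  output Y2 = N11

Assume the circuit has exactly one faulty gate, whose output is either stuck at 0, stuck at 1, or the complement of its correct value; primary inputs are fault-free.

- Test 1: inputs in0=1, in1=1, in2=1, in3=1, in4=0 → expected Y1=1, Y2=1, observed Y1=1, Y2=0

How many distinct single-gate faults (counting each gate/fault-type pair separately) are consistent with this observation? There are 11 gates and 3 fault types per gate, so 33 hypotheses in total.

Fault-free: N1=1, N2=1, N3=0, N4=0, N5=1, N6=1, N7=0, N8=1, N9=1, N10=0, N11=1 → Y1=1, Y2=1. Observed Y1=1, Y2=0.
  N1: none of the 3 fault types match ✗
  N2: none of the 3 fault types match ✗
  N3: none of the 3 fault types match ✗
  N4: none of the 3 fault types match ✗
  N5: none of the 3 fault types match ✗
  N6: none of the 3 fault types match ✗
  N7: none of the 3 fault types match ✗
  N8: none of the 3 fault types match ✗
  N9: none of the 3 fault types match ✗
  N10: stuck-at-1, inverted output ✓; others ✗
  N11: stuck-at-0, inverted output ✓; others ✗
Consistent faults: {N10 stuck-at-1, N10 inverted output, N11 stuck-at-0, N11 inverted output} — 4 in all.

4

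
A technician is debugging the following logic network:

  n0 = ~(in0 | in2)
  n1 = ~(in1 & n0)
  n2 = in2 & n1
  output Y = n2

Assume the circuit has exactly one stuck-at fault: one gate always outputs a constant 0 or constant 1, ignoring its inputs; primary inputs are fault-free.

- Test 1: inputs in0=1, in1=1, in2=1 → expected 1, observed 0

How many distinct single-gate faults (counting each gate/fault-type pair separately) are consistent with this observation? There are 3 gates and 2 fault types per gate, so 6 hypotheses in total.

3

Fault-free: n0=0, n1=1, n2=1 → 1. Observed 0.
  n0 stuck-at-0: output 1 ✗
  n0 stuck-at-1: output 0 ✓
  n1 stuck-at-0: output 0 ✓
  n1 stuck-at-1: output 1 ✗
  n2 stuck-at-0: output 0 ✓
  n2 stuck-at-1: output 1 ✗
Consistent faults: {n0 stuck-at-1, n1 stuck-at-0, n2 stuck-at-0} — 3 in all.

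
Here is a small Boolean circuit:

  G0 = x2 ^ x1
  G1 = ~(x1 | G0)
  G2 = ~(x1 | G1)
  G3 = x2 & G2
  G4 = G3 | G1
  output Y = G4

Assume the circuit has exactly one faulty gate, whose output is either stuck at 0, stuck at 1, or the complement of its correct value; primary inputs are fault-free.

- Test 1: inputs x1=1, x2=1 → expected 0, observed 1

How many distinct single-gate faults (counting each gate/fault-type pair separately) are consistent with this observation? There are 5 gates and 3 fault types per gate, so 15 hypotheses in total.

Fault-free: G0=0, G1=0, G2=0, G3=0, G4=0 → 0. Observed 1.
  G0: none of the 3 fault types match ✗
  G1: stuck-at-1, inverted output ✓; others ✗
  G2: stuck-at-1, inverted output ✓; others ✗
  G3: stuck-at-1, inverted output ✓; others ✗
  G4: stuck-at-1, inverted output ✓; others ✗
Consistent faults: {G1 stuck-at-1, G1 inverted output, G2 stuck-at-1, G2 inverted output, G3 stuck-at-1, G3 inverted output, G4 stuck-at-1, G4 inverted output} — 8 in all.

8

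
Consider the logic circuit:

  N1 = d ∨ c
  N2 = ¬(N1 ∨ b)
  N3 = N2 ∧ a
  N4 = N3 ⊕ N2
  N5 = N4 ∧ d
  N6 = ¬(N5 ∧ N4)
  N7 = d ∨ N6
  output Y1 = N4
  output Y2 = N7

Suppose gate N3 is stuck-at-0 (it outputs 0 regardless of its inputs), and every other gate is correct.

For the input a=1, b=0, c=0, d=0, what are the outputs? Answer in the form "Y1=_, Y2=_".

Propagate with N3 forced: N1=0, N2=1, N3=0 [stuck-at-0], N4=1, N5=0, N6=1, N7=1.
So the outputs are Y1=1, Y2=1. (Without the fault they would be Y1=0, Y2=1.)

Y1=1, Y2=1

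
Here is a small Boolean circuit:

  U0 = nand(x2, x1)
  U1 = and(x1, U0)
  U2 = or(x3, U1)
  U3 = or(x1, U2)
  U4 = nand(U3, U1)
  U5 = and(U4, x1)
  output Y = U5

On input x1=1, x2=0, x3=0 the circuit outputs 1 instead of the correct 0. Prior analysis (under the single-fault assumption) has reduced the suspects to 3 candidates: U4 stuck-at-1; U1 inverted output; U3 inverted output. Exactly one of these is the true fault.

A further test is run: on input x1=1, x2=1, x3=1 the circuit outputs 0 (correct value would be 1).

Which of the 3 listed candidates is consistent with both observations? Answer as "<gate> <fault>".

Evaluate each candidate on input x1=1, x2=1, x3=1:
  U4 stuck-at-1: U0=0, U1=0, U2=1, U3=1, U4=1 [stuck-at-1], U5=1 → 1 — eliminated
  U1 inverted output: U0=0, U1=1 [inverted output], U2=1, U3=1, U4=0, U5=0 → 0 — matches
  U3 inverted output: U0=0, U1=0, U2=1, U3=0 [inverted output], U4=1, U5=1 → 1 — eliminated
Only U1 inverted output reproduces the observed 0.

U1 inverted output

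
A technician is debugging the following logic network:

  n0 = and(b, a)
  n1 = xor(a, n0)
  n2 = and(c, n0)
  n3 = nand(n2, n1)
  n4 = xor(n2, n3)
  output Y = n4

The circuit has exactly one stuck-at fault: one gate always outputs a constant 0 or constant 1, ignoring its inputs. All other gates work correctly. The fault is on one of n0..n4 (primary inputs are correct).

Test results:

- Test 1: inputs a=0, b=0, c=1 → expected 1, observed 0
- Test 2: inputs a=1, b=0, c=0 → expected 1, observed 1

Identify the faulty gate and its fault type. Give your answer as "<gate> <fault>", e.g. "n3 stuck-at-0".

n2 stuck-at-1

Fault-free values for test 1 (a=0, b=0, c=1): n0=0, n1=0, n2=0, n3=1, n4=1, giving Y=1. Observed 0.
Test 1: faults giving observed 0 are {n2 stuck-at-1, n3 stuck-at-0, n4 stuck-at-0}.
Test 2 (a=1, b=0, c=0): fault-free n0=0, n1=1, n2=0, n3=1, n4=1 → 1; observed 1. Eliminates n3 stuck-at-0, n4 stuck-at-0.
Only n2 stuck-at-1 is consistent with every test.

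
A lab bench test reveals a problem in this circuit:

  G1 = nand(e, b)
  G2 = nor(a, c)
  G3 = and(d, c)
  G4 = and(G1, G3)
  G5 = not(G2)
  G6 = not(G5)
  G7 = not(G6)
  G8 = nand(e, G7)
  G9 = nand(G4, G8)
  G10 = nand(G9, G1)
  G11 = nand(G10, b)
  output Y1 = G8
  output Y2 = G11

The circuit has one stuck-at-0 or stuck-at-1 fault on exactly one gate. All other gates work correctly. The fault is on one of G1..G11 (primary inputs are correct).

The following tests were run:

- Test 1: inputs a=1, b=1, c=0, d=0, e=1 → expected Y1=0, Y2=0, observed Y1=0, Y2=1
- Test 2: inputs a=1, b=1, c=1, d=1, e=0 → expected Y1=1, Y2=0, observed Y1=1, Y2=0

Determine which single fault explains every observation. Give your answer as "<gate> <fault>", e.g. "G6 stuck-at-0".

Fault-free values for test 1 (a=1, b=1, c=0, d=0, e=1): G1=0, G2=0, G3=0, G4=0, G5=1, G6=0, G7=1, G8=0, G9=1, G10=1, G11=0, giving Y1=0, Y2=0. Observed Y1=0, Y2=1.
Test 1: faults giving observed Y1=0, Y2=1 are {G1 stuck-at-1, G10 stuck-at-0, G11 stuck-at-1}.
Test 2 (a=1, b=1, c=1, d=1, e=0): fault-free G1=1, G2=0, G3=1, G4=1, G5=1, G6=0, G7=1, G8=1, G9=0, G10=1, G11=0 → Y1=1, Y2=0; observed Y1=1, Y2=0. Eliminates G10 stuck-at-0, G11 stuck-at-1.
Only G1 stuck-at-1 is consistent with every test.

G1 stuck-at-1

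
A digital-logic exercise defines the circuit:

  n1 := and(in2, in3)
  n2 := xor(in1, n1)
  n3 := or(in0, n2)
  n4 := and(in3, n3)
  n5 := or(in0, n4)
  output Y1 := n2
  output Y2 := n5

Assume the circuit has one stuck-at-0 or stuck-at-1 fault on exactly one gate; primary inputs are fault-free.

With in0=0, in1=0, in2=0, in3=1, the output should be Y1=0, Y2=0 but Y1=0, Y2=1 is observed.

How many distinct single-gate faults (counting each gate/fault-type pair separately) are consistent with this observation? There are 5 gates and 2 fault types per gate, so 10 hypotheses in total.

3

Fault-free: n1=0, n2=0, n3=0, n4=0, n5=0 → Y1=0, Y2=0. Observed Y1=0, Y2=1.
  n1 stuck-at-0: output Y1=0, Y2=0 ✗
  n1 stuck-at-1: output Y1=1, Y2=1 ✗
  n2 stuck-at-0: output Y1=0, Y2=0 ✗
  n2 stuck-at-1: output Y1=1, Y2=1 ✗
  n3 stuck-at-0: output Y1=0, Y2=0 ✗
  n3 stuck-at-1: output Y1=0, Y2=1 ✓
  n4 stuck-at-0: output Y1=0, Y2=0 ✗
  n4 stuck-at-1: output Y1=0, Y2=1 ✓
  n5 stuck-at-0: output Y1=0, Y2=0 ✗
  n5 stuck-at-1: output Y1=0, Y2=1 ✓
Consistent faults: {n3 stuck-at-1, n4 stuck-at-1, n5 stuck-at-1} — 3 in all.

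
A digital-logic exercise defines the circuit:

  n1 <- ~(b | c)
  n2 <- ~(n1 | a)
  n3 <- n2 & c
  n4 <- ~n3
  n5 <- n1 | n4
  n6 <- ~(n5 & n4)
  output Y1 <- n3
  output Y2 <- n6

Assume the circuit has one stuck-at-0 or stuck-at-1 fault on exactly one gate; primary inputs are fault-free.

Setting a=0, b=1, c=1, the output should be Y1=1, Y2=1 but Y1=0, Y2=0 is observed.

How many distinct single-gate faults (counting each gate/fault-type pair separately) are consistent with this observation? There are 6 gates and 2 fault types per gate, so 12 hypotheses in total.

Fault-free: n1=0, n2=1, n3=1, n4=0, n5=0, n6=1 → Y1=1, Y2=1. Observed Y1=0, Y2=0.
  n1 stuck-at-0: output Y1=1, Y2=1 ✗
  n1 stuck-at-1: output Y1=0, Y2=0 ✓
  n2 stuck-at-0: output Y1=0, Y2=0 ✓
  n2 stuck-at-1: output Y1=1, Y2=1 ✗
  n3 stuck-at-0: output Y1=0, Y2=0 ✓
  n3 stuck-at-1: output Y1=1, Y2=1 ✗
  n4 stuck-at-0: output Y1=1, Y2=1 ✗
  n4 stuck-at-1: output Y1=1, Y2=0 ✗
  n5 stuck-at-0: output Y1=1, Y2=1 ✗
  n5 stuck-at-1: output Y1=1, Y2=1 ✗
  n6 stuck-at-0: output Y1=1, Y2=0 ✗
  n6 stuck-at-1: output Y1=1, Y2=1 ✗
Consistent faults: {n1 stuck-at-1, n2 stuck-at-0, n3 stuck-at-0} — 3 in all.

3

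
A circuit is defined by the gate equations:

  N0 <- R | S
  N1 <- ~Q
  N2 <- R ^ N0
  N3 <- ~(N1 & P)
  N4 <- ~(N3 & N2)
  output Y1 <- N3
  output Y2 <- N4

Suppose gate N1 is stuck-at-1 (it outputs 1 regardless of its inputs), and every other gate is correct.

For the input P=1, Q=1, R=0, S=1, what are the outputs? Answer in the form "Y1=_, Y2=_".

Propagate with N1 forced: N0=1, N1=1 [stuck-at-1], N2=1, N3=0, N4=1.
So the outputs are Y1=0, Y2=1. (Without the fault they would be Y1=1, Y2=0.)

Y1=0, Y2=1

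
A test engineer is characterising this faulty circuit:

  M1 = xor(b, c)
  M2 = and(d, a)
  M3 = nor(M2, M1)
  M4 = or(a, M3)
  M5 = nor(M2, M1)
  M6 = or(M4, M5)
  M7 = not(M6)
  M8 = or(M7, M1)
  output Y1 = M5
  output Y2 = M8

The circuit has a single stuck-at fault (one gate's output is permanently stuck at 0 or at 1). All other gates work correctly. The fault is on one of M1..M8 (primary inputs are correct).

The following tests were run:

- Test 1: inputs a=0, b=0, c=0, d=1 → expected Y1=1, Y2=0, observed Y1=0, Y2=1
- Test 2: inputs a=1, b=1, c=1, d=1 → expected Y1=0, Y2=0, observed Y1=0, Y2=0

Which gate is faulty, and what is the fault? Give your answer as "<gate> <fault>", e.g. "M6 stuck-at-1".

M2 stuck-at-1

Fault-free values for test 1 (a=0, b=0, c=0, d=1): M1=0, M2=0, M3=1, M4=1, M5=1, M6=1, M7=0, M8=0, giving Y1=1, Y2=0. Observed Y1=0, Y2=1.
Test 1: faults giving observed Y1=0, Y2=1 are {M1 stuck-at-1, M2 stuck-at-1}.
Test 2 (a=1, b=1, c=1, d=1): fault-free M1=0, M2=1, M3=0, M4=1, M5=0, M6=1, M7=0, M8=0 → Y1=0, Y2=0; observed Y1=0, Y2=0. Eliminates M1 stuck-at-1.
Only M2 stuck-at-1 is consistent with every test.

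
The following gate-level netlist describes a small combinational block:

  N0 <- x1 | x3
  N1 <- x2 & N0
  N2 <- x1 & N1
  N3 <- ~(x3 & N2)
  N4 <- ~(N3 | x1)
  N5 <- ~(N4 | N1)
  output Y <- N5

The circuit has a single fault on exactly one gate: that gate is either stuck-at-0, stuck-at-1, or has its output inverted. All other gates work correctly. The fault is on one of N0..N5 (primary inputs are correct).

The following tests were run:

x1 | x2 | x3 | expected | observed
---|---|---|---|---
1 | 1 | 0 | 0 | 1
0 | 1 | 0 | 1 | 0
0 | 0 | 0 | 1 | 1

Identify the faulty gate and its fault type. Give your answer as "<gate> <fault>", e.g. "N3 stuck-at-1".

N0 inverted output

Fault-free values for test 1 (x1=1, x2=1, x3=0): N0=1, N1=1, N2=1, N3=1, N4=0, N5=0, giving Y=0. Observed 1.
Test 1: faults giving observed 1 are {N0 stuck-at-0, N0 inverted output, N1 stuck-at-0, N1 inverted output, N5 stuck-at-1, N5 inverted output}.
Test 2 (x1=0, x2=1, x3=0): fault-free N0=0, N1=0, N2=0, N3=1, N4=0, N5=1 → 1; observed 0. Eliminates N0 stuck-at-0, N1 stuck-at-0, N5 stuck-at-1.
Test 3 (x1=0, x2=0, x3=0): fault-free N0=0, N1=0, N2=0, N3=1, N4=0, N5=1 → 1; observed 1. Eliminates N1 inverted output, N5 inverted output.
Only N0 inverted output is consistent with every test.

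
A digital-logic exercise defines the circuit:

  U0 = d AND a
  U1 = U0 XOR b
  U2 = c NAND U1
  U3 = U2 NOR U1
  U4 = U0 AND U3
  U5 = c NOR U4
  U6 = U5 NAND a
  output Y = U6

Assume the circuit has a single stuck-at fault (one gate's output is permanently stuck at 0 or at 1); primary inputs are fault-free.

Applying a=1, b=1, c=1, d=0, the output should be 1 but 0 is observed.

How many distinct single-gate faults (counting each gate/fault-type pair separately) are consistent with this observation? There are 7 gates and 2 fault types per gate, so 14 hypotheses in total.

Fault-free: U0=0, U1=1, U2=0, U3=0, U4=0, U5=0, U6=1 → 1. Observed 0.
  U0 stuck-at-0: output 1 ✗
  U0 stuck-at-1: output 1 ✗
  U1 stuck-at-0: output 1 ✗
  U1 stuck-at-1: output 1 ✗
  U2 stuck-at-0: output 1 ✗
  U2 stuck-at-1: output 1 ✗
  U3 stuck-at-0: output 1 ✗
  U3 stuck-at-1: output 1 ✗
  U4 stuck-at-0: output 1 ✗
  U4 stuck-at-1: output 1 ✗
  U5 stuck-at-0: output 1 ✗
  U5 stuck-at-1: output 0 ✓
  U6 stuck-at-0: output 0 ✓
  U6 stuck-at-1: output 1 ✗
Consistent faults: {U5 stuck-at-1, U6 stuck-at-0} — 2 in all.

2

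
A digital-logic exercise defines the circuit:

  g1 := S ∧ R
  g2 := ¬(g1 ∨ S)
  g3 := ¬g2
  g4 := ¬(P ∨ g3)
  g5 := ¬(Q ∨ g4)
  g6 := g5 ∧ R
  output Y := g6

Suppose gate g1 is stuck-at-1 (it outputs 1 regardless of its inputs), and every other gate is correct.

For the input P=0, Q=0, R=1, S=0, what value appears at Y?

Propagate with g1 forced: g1=1 [stuck-at-1], g2=0, g3=1, g4=0, g5=1, g6=1.
So Y = 1. (Without the fault it would be 0.)

1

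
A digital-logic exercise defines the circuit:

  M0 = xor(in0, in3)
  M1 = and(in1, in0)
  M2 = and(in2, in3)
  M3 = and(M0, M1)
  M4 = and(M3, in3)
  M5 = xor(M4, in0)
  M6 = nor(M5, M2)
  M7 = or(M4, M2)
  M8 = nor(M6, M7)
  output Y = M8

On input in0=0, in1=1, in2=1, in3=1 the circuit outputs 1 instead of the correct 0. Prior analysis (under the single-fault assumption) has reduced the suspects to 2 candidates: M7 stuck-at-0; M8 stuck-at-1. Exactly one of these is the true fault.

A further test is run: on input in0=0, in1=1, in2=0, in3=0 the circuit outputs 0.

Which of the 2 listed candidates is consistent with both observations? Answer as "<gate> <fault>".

Evaluate each candidate on input in0=0, in1=1, in2=0, in3=0:
  M7 stuck-at-0: M0=0, M1=0, M2=0, M3=0, M4=0, M5=0, M6=1, M7=0 [stuck-at-0], M8=0 → 0 — matches
  M8 stuck-at-1: M0=0, M1=0, M2=0, M3=0, M4=0, M5=0, M6=1, M7=0, M8=1 [stuck-at-1] → 1 — eliminated
Only M7 stuck-at-0 reproduces the observed 0.

M7 stuck-at-0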